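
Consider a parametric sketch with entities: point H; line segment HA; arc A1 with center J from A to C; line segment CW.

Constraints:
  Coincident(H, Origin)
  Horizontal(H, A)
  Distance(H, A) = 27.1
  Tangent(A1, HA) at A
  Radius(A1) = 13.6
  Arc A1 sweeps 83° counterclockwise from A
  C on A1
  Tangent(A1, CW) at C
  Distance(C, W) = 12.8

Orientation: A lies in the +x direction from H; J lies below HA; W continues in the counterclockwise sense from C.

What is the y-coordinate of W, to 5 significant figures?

-24.647

On A1, A sits at bearing 90° from J; an 83° counterclockwise sweep puts C at bearing 173°, so C = J + 13.6·(cos 173°, sin 173°) = (13.601, -11.943). Since A1 is tangent to CW there, JC ⟂ CW, so CW runs along (−sin 173°, cos 173°); with |CW| = 12.8, W = (12.041, -24.647). So W.y = -24.647.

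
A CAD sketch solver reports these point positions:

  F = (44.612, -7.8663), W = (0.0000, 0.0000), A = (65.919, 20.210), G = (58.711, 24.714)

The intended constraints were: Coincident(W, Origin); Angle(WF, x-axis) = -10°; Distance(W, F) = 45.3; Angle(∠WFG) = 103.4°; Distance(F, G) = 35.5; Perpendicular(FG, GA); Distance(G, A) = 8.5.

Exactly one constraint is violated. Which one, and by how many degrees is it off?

Perpendicular(FG, GA) — off by 8.60°.

W = (0.00, 0.00) ✓; WF at -10.00° ✓; |WF| = 45.30 ✓; ∠WFG = 103.4° ✓; |FG| = 35.50 ✓; ∠(FG, GA) = 98.60° ✗; |GA| = 8.499 ✓.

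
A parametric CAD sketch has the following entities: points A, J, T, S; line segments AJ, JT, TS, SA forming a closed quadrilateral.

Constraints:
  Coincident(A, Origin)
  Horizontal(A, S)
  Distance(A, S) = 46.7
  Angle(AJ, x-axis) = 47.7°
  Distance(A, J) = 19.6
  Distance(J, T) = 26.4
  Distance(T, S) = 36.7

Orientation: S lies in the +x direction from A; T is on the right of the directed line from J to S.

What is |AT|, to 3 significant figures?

16.9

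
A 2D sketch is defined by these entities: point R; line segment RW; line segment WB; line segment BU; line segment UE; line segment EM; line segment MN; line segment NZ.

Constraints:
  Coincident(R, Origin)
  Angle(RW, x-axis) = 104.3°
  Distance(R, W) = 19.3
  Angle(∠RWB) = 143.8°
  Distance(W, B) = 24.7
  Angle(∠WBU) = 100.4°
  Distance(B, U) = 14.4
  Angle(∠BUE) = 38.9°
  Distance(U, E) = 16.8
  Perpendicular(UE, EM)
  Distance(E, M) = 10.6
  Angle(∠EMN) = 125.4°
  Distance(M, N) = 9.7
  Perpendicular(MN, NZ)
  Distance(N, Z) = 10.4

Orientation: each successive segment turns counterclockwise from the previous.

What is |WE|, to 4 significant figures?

14.91

R is at the origin; RW runs at 104.3° with length 19.3, so W = (-4.767, 18.70). ∠RWB = 143.8° gives WB at 140.5° from the x-axis; with |WB| = 24.7, B = (-23.83, 34.41). ∠WBU = 100.4° gives BU at -139.9° from the x-axis; with |BU| = 14.4, U = (-34.84, 25.14). ∠BUE = 38.9° gives UE at 1.200° from the x-axis; with |UE| = 16.8, E = (-18.04, 25.49). Then |WE| = |E − W| = 14.91.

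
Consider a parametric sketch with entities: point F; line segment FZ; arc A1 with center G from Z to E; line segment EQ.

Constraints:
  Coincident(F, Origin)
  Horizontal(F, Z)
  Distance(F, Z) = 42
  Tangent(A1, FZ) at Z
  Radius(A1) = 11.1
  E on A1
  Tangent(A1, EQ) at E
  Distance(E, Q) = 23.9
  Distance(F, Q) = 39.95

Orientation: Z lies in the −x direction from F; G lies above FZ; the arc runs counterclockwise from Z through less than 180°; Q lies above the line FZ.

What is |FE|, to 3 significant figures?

32.3

F is at the origin; FZ is horizontal with |FZ| = 42.0 and Z on the −x side, so Z = (-42.0, 0.00). Tangency of A1 to FZ means the radius GZ is perpendicular to FZ, so G = Z + (0, 11.1) = (-42.0, 11.1). Since GE ⟂ EQ (tangency), |GQ| = √(11.1² + 23.9²) = 26.4 regardless of where E sits on A1. So Q lies on both circle(F, 39.95) and circle(G, 26.4); the above-FZ intersection is Q = (-25.0, 31.2). E is the foot of the tangent from Q: E = (-31.3, 8.15).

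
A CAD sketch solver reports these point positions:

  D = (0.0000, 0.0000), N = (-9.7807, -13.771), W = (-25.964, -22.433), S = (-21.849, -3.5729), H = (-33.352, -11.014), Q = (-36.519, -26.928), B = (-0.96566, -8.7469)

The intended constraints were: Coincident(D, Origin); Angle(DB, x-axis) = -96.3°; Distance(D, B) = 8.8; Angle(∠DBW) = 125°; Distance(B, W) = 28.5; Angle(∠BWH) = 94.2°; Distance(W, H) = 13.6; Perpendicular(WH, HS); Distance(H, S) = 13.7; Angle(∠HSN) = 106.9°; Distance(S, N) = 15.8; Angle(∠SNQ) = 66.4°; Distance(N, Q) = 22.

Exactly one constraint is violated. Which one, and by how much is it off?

Distance(N, Q) = 22 — off by 7.80.

D = (0.00, 0.00) ✓; DB at -96.30° ✓; |DB| = 8.800 ✓; ∠DBW = 125.0° ✓; |BW| = 28.50 ✓; ∠BWH = 94.20° ✓; |WH| = 13.60 ✓; ∠(WH, HS) = 90.00° ✓; |HS| = 13.70 ✓; ∠HSN = 106.9° ✓; |SN| = 15.80 ✓; ∠SNQ = 66.40° ✓; |NQ| = 29.80 ✗.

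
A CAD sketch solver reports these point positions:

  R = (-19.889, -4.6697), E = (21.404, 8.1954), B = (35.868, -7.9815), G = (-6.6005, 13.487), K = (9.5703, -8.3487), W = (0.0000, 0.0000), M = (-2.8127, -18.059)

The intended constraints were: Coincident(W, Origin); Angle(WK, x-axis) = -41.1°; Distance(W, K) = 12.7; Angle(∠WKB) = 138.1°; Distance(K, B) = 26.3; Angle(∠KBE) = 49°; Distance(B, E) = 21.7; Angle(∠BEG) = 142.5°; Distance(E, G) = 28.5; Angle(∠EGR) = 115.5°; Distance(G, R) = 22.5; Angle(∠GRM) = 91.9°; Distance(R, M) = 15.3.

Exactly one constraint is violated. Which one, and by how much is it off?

Distance(R, M) = 15.3 — off by 6.40.

W = (0.00, 0.00) ✓; WK at -41.10° ✓; |WK| = 12.70 ✓; ∠WKB = 138.1° ✓; |KB| = 26.30 ✓; ∠KBE = 49.00° ✓; |BE| = 21.70 ✓; ∠BEG = 142.5° ✓; |EG| = 28.50 ✓; ∠EGR = 115.5° ✓; |GR| = 22.50 ✓; ∠GRM = 91.90° ✓; |RM| = 21.70 ✗.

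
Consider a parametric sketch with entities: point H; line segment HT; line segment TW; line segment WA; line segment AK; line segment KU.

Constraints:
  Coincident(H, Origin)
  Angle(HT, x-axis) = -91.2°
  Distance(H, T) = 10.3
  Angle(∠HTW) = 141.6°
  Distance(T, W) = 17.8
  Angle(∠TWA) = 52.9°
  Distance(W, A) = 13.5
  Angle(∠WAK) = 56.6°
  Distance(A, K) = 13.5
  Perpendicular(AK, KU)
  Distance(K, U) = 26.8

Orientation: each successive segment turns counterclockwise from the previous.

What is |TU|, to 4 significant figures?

32.31

H is at the origin; HT runs at -91.2° with length 10.3, so T = (-0.2157, -10.30). ∠HTW = 141.6° gives TW at -52.80° from the x-axis; with |TW| = 17.8, W = (10.55, -24.48). ∠TWA = 52.9° gives WA at 74.30° from the x-axis; with |WA| = 13.5, A = (14.20, -11.48). ∠WAK = 56.6° gives AK at -162.3° from the x-axis; with |AK| = 13.5, K = (1.338, -15.58). The perpendicularity gives KU at right angles to AK, so KU runs at -72.30°; with |KU| = 26.8, U = (9.486, -41.12). Then |TU| = |U − T| = 32.31.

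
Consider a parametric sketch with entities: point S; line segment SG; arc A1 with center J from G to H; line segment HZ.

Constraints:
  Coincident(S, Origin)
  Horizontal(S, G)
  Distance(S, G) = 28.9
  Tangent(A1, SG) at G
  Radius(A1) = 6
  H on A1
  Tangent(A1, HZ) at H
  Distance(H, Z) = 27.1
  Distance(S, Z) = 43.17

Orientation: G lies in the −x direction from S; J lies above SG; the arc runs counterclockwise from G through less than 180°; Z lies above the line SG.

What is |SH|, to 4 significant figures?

23.98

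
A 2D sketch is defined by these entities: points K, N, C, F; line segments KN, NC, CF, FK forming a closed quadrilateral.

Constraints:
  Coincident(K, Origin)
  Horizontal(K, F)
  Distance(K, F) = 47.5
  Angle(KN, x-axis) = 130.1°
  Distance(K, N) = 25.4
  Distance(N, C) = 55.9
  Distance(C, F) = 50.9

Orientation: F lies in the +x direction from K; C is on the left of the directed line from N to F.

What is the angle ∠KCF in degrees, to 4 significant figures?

51.42°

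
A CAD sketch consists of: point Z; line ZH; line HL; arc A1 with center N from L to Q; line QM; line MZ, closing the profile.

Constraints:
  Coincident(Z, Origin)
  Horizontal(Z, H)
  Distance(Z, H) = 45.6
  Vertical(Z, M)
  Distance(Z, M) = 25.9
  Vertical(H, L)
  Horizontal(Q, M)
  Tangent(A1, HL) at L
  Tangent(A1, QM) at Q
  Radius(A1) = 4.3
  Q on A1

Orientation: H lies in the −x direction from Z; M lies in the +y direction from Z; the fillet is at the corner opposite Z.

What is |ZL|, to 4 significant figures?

50.46

Z is at the origin; Z and H share the same y with |ZH| = 45.6 and H on the −x side, so H = (-45.60, 0.000). Z and M share the same x with |ZM| = 25.9 and M on the +y side, so M = (0.000, 25.90). The virtual corner opposite Z is at (-45.60, 25.90). The tangent condition forces NL to be normal to HL and A1 meets QM tangentially, so NQ is at right angles to QM, with radius 4.3, so the center N sits 4.3 in from both sides at N = (-41.30, 21.60). That places the tangent points at L = (-45.60, 21.60) on HL and Q = (-41.30, 25.90) on QM. Then |ZL| = |L − Z| = 50.46.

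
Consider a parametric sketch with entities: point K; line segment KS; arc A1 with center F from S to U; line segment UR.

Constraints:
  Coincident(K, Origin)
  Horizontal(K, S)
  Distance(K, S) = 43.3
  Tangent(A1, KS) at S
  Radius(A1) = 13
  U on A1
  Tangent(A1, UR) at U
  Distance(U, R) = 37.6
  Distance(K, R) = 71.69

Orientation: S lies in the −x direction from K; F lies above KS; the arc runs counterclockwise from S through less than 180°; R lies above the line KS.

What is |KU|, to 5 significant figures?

36.966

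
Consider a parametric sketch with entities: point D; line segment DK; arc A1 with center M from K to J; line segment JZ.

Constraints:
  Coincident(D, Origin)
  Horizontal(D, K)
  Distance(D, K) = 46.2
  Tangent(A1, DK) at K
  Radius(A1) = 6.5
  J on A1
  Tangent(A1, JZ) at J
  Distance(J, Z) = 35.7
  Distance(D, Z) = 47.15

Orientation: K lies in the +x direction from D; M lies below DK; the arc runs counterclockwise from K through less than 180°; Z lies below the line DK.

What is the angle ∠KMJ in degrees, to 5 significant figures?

70.275°

D is at the origin; D and K share the same y with |DK| = 46.2 and K on the +x side, so K = (46.200, 0.0000). The tangent condition forces MK to be normal to DK, so M = K + (0, -6.5) = (46.200, -6.5000). Since MJ ⟂ JZ (tangency), |MZ| = √(6.5² + 35.7²) = 36.287 regardless of where J sits on A1. So Z lies on both circle(D, 47.15) and circle(M, 36.287); the below-DK intersection is Z = (28.033, -37.912). J is the foot of the tangent from Z: J = (40.081, -4.3063).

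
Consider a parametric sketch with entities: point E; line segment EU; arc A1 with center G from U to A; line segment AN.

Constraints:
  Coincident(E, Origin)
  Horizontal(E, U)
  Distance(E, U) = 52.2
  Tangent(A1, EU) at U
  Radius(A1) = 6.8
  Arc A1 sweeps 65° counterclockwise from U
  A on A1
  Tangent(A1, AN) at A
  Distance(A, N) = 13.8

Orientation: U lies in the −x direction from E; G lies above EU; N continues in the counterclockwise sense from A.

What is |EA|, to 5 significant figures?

46.204

E is at the origin; E and U share the same y with |EU| = 52.2 and U on the −x side, so U = (-52.200, 0.0000). Tangency of A1 to EU means the radius GU is perpendicular to EU, so G = U + (0, 6.8) = (-52.200, 6.8000). On A1, U sits at bearing -90° from G; a 65° counterclockwise sweep puts A at bearing -25°, so A = G + 6.8·(cos -25°, sin -25°) = (-46.037, 3.9262). Then |EA| = |A − E| = 46.204.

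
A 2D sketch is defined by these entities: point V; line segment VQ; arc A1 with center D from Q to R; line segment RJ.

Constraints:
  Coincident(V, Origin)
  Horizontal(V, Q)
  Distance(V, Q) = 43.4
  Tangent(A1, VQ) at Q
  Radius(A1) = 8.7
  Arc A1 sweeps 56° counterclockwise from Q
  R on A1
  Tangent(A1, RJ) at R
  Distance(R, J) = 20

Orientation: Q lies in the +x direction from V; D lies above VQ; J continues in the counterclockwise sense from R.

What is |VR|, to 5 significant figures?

50.758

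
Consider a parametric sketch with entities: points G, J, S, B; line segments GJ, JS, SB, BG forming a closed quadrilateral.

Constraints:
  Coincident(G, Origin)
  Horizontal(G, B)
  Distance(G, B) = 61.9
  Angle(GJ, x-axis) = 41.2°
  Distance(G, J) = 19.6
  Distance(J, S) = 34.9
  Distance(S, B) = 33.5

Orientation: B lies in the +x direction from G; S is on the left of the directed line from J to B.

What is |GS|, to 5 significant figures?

54.164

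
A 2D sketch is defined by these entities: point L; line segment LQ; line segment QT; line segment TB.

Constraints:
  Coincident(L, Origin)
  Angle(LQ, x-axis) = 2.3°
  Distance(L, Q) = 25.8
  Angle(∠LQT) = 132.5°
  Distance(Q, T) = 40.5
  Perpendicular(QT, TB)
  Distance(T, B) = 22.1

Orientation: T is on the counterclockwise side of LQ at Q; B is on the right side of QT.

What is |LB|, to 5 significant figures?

71.042

L is at the origin; LQ runs at 2.3° with length 25.8, so Q = 25.8·(cos 2.3°, sin 2.3°) = (25.779, 1.0354). ∠LQT = 132.5°, so QT runs at 2.3° + (180° − 132.5°) = 49.800° from the x-axis; with |QT| = 40.5, T = Q + 40.5·(cos 49.800°, sin 49.800°) = (51.920, 31.969). The perpendicularity gives TB at right angles to QT; with |TB| = 22.1 on the right of QT, B = T + 22.1·(0.76380, -0.64546) = (68.800, 17.705). Then |LB| = |B − L| = 71.042.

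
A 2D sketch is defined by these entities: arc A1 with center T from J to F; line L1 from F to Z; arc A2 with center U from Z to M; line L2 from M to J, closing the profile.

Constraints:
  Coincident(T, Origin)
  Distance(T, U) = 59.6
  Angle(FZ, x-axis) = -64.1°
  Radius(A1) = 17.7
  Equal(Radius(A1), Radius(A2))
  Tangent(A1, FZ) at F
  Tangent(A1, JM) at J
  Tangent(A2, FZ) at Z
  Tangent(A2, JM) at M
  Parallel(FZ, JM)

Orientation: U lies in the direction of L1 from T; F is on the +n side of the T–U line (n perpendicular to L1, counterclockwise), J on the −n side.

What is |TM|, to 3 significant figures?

62.2

The slot axis is L1's direction at -64.1°, so u = (cos -64.1°, sin -64.1°) = (0.437, -0.900) and n = (−sin -64.1°, cos -64.1°) = (0.900, 0.437). T is at the origin and U lies 59.6 along u from T, so U = 59.6·u = (26.0, -53.6). Tangency of A1 to both parallel lines with radius 17.7 puts F and J at T ± 17.7·n: F = (15.9, 7.73), J = (-15.9, -7.73). Equal radii place Z and M the same way about U: Z = U + 17.7·n = (42.0, -45.9), M = U − 17.7·n = (10.1, -61.3). Then |TM| = |M − T| = 62.2.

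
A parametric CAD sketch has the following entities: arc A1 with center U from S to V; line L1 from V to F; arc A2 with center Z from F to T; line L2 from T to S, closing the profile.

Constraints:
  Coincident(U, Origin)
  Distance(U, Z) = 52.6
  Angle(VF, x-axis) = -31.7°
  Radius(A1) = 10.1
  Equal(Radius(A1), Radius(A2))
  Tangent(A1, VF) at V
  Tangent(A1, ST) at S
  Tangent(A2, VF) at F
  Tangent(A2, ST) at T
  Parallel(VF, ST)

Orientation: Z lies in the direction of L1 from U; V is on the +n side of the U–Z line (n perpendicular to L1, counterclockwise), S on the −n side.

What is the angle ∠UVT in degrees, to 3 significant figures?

69.0°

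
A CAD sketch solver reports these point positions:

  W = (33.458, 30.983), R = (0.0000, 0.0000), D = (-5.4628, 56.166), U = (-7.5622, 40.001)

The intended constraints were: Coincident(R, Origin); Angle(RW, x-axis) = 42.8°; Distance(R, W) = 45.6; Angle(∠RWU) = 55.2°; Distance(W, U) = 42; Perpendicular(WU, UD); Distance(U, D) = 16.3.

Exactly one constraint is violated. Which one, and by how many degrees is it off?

Perpendicular(WU, UD) — off by 5.00°.

R = (0.00, 0.00) ✓; RW at 42.80° ✓; |RW| = 45.60 ✓; ∠RWU = 55.20° ✓; |WU| = 42.00 ✓; ∠(WU, UD) = 85.00° ✗; |UD| = 16.30 ✓.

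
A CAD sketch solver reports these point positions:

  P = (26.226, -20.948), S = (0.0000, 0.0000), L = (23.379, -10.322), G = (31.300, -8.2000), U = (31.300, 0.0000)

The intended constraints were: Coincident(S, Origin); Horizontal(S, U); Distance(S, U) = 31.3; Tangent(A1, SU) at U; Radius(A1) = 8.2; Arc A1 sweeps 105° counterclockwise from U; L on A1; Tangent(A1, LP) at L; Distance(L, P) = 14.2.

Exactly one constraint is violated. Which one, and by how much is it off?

Distance(L, P) = 14.2 — off by 3.20.

S = (0.00, 0.00) ✓; S.y = 0.00, U.y = 0.00 ✓; |SU| = 31.30 ✓; ∠(GU, US) = 90.00° ✓; |GU| = 8.200 ✓; bearing(G→L) − bearing(G→U) = 105.0° ✓; |GL| = 8.200 ✓; ∠(GL, LP) = 90.00° ✓; |LP| = 11.00 ✗.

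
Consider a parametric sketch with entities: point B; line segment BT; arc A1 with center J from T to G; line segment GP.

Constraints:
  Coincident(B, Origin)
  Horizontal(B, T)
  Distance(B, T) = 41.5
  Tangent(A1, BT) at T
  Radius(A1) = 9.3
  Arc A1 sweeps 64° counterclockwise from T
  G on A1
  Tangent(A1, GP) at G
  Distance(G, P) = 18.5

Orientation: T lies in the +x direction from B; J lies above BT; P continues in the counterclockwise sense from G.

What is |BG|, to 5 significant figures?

50.132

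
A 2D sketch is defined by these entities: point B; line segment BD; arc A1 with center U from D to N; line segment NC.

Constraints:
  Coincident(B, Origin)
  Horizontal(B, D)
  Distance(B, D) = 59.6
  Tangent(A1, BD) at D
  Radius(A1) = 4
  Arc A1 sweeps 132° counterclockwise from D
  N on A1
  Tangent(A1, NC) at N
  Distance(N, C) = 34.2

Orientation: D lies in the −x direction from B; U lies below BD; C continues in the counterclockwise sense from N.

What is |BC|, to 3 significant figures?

51.0

On A1, D sits at bearing 90° from U; a 132° counterclockwise sweep puts N at bearing 222°, so N = U + 4.0·(cos 222°, sin 222°) = (-62.6, -6.68). A1 meets NC tangentially, so UN is at right angles to NC, so NC runs along (−sin 222°, cos 222°); with |NC| = 34.2, C = (-39.7, -32.1). Then |BC| = |C − B| = 51.0.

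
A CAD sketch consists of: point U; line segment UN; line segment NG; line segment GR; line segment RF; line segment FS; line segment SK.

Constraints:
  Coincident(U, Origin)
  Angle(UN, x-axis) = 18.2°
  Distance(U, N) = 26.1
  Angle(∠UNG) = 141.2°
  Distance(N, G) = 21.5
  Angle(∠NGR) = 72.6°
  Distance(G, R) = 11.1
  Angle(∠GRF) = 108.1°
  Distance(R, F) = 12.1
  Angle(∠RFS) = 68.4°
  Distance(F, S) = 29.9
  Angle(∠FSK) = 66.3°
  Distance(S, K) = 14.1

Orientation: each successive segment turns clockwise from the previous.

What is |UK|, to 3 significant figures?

52.7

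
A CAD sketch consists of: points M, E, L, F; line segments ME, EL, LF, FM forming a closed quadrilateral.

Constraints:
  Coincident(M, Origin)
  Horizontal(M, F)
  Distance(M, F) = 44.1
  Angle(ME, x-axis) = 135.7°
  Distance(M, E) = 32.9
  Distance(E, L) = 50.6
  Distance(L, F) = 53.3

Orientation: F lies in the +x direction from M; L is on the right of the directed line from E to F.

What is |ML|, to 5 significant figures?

23.859

Checks: |EL| = 50.60 ✓; |LF| = 53.30 ✓.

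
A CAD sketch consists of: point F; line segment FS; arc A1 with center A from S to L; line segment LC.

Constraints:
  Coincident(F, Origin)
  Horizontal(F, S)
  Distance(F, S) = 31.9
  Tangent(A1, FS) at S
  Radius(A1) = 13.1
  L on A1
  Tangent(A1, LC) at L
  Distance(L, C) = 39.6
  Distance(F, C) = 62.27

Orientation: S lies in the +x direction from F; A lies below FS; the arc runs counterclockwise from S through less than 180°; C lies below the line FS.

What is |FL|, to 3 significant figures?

25.4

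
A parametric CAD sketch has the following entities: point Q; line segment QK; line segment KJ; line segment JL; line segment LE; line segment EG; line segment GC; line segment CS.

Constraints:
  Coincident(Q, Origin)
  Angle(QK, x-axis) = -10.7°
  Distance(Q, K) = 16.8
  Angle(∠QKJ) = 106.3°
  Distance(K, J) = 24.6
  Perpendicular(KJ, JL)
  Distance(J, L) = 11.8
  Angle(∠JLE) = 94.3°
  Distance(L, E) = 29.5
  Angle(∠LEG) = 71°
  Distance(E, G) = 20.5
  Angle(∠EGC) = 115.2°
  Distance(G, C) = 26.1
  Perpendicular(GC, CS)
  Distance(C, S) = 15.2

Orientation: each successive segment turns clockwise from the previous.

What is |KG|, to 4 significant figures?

5.830

Q is at the origin; QK runs at -10.7° with length 16.8, so K = (16.51, -3.119). ∠QKJ = 106.3° gives KJ at -84.40° from the x-axis; with |KJ| = 24.6, J = (18.91, -27.60). The perpendicularity gives JL at right angles to KJ, so JL runs at -174.4°; with |JL| = 11.8, L = (7.165, -28.75). ∠JLE = 94.3° gives LE at 99.90° from the x-axis; with |LE| = 29.5, E = (2.093, 0.3075). ∠LEG = 71.0° gives EG at -9.100° from the x-axis; with |EG| = 20.5, G = (22.33, -2.935). Then |KG| = |G − K| = 5.830.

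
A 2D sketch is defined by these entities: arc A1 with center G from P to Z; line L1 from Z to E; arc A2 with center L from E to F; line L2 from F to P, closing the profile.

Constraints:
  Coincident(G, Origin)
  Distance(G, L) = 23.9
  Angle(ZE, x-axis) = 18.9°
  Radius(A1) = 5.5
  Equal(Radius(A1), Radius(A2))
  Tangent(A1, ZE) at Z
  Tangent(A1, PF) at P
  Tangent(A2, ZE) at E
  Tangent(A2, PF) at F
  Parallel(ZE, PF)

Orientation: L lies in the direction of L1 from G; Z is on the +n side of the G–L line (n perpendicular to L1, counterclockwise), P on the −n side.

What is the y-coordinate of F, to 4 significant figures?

2.538

Tangency of A1 to both parallel lines with radius 5.5 puts Z and P at G ± 5.5·n: Z = (-1.782, 5.203), P = (1.782, -5.203). Equal radii place E and F the same way about L: E = L + 5.5·n = (20.83, 12.95), F = L − 5.5·n = (24.39, 2.538). So F.y = 2.538.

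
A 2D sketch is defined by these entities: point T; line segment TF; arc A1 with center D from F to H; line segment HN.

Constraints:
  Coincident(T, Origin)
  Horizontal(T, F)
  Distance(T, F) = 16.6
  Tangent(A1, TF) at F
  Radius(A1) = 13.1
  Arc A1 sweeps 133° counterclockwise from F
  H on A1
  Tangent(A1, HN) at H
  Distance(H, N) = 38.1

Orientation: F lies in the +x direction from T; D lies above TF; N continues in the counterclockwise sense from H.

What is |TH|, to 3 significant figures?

34.2

A1 meets TF tangentially, so DF is at right angles to TF, so D = F + (0, 13.1) = (16.6, 13.1). On A1, F sits at bearing -90° from D; a 133° counterclockwise sweep puts H at bearing 43°, so H = D + 13.1·(cos 43°, sin 43°) = (26.2, 22.0). Then |TH| = |H − T| = 34.2.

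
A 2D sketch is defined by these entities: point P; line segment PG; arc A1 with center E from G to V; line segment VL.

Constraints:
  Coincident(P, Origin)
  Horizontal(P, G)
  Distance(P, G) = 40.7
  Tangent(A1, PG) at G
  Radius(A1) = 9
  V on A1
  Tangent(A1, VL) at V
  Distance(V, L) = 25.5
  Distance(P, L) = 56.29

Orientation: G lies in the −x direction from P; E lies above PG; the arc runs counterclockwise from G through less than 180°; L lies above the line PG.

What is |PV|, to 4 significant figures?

34.98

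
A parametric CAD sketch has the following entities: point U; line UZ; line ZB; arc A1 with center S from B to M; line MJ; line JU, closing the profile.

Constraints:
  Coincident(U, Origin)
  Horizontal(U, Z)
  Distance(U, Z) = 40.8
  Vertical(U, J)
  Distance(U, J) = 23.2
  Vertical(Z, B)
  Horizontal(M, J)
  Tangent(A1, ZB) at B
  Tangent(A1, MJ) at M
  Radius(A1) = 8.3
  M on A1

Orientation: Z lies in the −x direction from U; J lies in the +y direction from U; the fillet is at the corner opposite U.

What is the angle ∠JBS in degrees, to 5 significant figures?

11.499°

The virtual corner opposite U is at (-40.800, 23.200). Since A1 is tangent to ZB there, SB ⟂ ZB and A1 meets MJ tangentially, so SM is at right angles to MJ, with radius 8.3, so the center S sits 8.3 in from both sides at S = (-32.500, 14.900). That places the tangent points at B = (-40.800, 14.900) on ZB and M = (-32.500, 23.200) on MJ. Then cos ∠JBS = BJ·BS / (|BJ||BS|), giving 11.499°.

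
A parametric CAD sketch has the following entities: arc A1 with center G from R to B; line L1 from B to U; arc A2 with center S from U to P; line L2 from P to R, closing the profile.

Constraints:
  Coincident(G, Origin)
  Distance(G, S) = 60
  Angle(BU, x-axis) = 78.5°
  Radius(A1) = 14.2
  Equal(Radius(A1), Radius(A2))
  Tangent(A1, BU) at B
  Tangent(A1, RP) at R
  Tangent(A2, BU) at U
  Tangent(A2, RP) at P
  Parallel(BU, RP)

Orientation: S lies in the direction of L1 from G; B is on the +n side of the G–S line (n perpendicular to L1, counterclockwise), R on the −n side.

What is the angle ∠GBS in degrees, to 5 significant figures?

76.685°

The slot axis is L1's direction at 78.5°, so u = (cos 78.5°, sin 78.5°) = (0.19937, 0.97992) and n = (−sin 78.5°, cos 78.5°) = (-0.97992, 0.19937). G is at the origin and S lies 60.0 along u from G, so S = 60.0·u = (11.962, 58.795). Tangency of A1 to both parallel lines with radius 14.2 puts B and R at G ± 14.2·n: B = (-13.915, 2.8310), R = (13.915, -2.8310). Then cos ∠GBS = BG·BS / (|BG||BS|), giving 76.685°.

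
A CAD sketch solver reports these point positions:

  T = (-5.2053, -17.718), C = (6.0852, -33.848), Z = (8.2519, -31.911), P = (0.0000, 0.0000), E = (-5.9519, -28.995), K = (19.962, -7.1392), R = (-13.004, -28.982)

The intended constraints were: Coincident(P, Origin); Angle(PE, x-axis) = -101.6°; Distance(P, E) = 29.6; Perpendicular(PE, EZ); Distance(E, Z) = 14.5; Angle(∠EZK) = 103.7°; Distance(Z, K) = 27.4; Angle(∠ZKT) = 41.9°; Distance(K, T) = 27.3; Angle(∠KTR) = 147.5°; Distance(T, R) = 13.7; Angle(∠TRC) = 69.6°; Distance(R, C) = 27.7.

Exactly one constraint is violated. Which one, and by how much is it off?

Distance(R, C) = 27.7 — off by 8.00.

P = (0.00, 0.00) ✓; PE at -101.6° ✓; |PE| = 29.60 ✓; ∠(PE, EZ) = 90.00° ✓; |EZ| = 14.50 ✓; ∠EZK = 103.7° ✓; |ZK| = 27.40 ✓; ∠ZKT = 41.90° ✓; |KT| = 27.30 ✓; ∠KTR = 147.5° ✓; |TR| = 13.70 ✓; ∠TRC = 69.60° ✓; |RC| = 19.70 ✗.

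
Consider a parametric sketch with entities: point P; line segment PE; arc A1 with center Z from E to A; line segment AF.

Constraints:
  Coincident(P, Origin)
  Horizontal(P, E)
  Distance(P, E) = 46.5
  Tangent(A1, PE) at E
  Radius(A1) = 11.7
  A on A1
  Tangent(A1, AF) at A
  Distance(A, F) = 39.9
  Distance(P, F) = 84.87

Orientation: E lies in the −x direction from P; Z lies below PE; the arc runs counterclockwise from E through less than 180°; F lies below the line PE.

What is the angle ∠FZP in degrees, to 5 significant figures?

142.77°

Checks: ∠(ZE, EP) = 90.00° ✓; |ZE| = 11.70 ✓; |ZA| = 11.70 ✓; ∠(ZA, AF) = 90.00° ✓; |AF| = 39.90 ✓; |PF| = 84.87 ✓.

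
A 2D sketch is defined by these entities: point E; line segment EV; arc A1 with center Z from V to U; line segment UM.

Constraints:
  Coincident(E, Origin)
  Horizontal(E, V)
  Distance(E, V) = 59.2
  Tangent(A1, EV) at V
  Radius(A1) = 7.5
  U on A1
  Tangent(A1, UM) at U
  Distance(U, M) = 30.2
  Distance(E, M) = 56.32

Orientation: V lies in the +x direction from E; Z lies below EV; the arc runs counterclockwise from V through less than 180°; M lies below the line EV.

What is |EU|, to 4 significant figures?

52.25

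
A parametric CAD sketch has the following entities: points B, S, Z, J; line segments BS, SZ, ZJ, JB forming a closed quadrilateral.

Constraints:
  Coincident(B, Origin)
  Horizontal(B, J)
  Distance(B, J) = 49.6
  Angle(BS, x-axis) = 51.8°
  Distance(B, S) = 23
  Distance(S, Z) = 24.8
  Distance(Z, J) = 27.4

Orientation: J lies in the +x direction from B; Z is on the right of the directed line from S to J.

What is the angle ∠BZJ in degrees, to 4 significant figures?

156.0°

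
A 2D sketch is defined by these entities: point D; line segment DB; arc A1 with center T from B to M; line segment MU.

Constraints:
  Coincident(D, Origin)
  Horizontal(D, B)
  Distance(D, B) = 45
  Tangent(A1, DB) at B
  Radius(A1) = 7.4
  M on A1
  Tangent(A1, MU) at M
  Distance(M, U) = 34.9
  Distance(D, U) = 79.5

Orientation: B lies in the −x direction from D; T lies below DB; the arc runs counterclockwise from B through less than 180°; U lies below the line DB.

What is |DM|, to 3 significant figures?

50.3

D is at the origin; DB is horizontal with |DB| = 45.0 and B on the −x side, so B = (-45.0, 0.00). Since A1 is tangent to DB there, TB ⟂ DB, so T = B + (0, -7.4) = (-45.0, -7.40). Since TM ⟂ MU (tangency), |TU| = √(7.4² + 34.9²) = 35.7 regardless of where M sits on A1. So U lies on both circle(D, 79.5) and circle(T, 35.7); the below-DB intersection is U = (-74.7, -27.1). M is the foot of the tangent from U: M = (-50.3, -2.22).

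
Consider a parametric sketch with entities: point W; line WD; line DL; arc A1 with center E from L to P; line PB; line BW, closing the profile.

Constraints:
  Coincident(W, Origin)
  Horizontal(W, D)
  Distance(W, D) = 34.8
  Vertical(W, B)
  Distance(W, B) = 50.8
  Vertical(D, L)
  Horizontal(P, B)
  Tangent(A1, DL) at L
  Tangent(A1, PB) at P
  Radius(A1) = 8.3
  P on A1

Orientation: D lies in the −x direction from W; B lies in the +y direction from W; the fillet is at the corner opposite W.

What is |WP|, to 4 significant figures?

57.30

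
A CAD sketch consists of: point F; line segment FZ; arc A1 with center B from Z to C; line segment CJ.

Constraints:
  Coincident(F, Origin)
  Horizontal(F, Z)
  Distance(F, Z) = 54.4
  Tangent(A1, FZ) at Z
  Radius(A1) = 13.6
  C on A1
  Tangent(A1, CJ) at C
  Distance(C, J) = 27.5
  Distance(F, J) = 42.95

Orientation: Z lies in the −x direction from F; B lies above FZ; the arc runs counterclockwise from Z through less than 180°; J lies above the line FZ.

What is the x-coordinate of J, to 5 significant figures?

-29.369

Checks: F = (0.00, 0.00) ✓; |BC| = 13.60 ✓; ∠(BC, CJ) = 90.00° ✓; |CJ| = 27.50 ✓; |FJ| = 42.95 ✓.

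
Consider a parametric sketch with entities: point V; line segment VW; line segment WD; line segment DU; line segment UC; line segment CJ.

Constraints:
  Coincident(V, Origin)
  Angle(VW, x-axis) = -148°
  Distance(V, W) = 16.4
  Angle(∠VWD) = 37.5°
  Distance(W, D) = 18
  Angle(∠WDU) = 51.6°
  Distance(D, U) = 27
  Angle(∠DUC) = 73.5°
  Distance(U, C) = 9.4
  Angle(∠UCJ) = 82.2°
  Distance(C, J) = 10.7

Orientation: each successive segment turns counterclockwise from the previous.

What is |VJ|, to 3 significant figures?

7.81

V is at the origin; VW runs at -148.0° with length 16.4, so W = (-13.9, -8.69). ∠VWD = 37.5° gives WD at -5.50° from the x-axis; with |WD| = 18.0, D = (4.01, -10.4). ∠WDU = 51.6° gives DU at 123° from the x-axis; with |DU| = 27.0, U = (-10.7, 12.3). ∠DUC = 73.5° gives UC at -131° from the x-axis; with |UC| = 9.4, C = (-16.8, 5.12). ∠UCJ = 82.2° gives CJ at -32.8° from the x-axis; with |CJ| = 10.7, J = (-7.78, -0.680). Then |VJ| = |J − V| = 7.81.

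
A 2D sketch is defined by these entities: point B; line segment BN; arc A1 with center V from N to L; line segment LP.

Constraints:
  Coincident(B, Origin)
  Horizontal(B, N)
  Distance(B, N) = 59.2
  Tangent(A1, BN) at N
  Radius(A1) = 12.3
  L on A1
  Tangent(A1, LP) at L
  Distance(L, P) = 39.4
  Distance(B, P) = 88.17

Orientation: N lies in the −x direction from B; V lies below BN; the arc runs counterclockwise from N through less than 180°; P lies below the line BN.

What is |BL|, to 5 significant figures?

72.556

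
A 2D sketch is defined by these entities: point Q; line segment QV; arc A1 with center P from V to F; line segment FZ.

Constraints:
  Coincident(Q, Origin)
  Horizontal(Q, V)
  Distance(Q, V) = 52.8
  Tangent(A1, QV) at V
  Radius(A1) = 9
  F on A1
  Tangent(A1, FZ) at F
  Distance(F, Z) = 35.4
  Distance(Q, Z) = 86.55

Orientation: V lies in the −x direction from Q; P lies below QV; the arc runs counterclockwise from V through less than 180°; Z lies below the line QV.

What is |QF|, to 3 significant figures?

60.5

Checks: |PF| = 9.000 ✓; ∠(PF, FZ) = 90.00° ✓; |FZ| = 35.40 ✓; |QZ| = 86.55 ✓.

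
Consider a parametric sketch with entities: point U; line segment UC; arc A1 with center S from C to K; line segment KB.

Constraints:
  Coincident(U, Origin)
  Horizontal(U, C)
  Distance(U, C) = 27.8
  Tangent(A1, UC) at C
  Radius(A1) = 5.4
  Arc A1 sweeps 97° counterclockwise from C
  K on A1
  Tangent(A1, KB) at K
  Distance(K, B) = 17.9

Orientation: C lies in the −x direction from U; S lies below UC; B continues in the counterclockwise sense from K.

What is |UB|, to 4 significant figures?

39.08

U is at the origin; U and C share the same y with |UC| = 27.8 and C on the −x side, so C = (-27.80, 0.000). Tangency of A1 to UC means the radius SC is perpendicular to UC, so S = C + (0, -5.4) = (-27.80, -5.400). On A1, C sits at bearing 90° from S; a 97° counterclockwise sweep puts K at bearing 187°, so K = S + 5.4·(cos 187°, sin 187°) = (-33.16, -6.058). A1 meets KB tangentially, so SK is at right angles to KB, so KB runs along (−sin 187°, cos 187°); with |KB| = 17.9, B = (-30.98, -23.82). Then |UB| = |B − U| = 39.08.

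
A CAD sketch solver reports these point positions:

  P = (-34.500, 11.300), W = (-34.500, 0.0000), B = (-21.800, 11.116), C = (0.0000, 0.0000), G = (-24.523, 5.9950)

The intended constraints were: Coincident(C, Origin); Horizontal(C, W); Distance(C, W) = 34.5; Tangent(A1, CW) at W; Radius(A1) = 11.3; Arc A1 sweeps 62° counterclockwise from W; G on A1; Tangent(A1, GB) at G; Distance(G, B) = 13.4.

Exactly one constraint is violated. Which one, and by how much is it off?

Distance(G, B) = 13.4 — off by 7.60.

C = (0.00, 0.00) ✓; C.y = 0.00, W.y = 0.00 ✓; |CW| = 34.50 ✓; ∠(PW, WC) = 90.00° ✓; |PW| = 11.30 ✓; bearing(P→G) − bearing(P→W) = 62.00° ✓; |PG| = 11.30 ✓; ∠(PG, GB) = 90.00° ✓; |GB| = 5.800 ✗.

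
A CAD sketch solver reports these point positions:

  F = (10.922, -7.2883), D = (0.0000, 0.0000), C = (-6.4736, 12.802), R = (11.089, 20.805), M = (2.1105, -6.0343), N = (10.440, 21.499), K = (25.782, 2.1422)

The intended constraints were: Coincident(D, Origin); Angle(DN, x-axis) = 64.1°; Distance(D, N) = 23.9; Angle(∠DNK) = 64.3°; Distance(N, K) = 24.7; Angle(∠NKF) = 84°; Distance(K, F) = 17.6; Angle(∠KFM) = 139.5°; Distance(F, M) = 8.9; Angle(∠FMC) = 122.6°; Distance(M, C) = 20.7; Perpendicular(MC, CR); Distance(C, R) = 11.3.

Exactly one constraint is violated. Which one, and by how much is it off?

Distance(C, R) = 11.3 — off by 8.00.

D = (0.00, 0.00) ✓; DN at 64.10° ✓; |DN| = 23.90 ✓; ∠DNK = 64.30° ✓; |NK| = 24.70 ✓; ∠NKF = 84.00° ✓; |KF| = 17.60 ✓; ∠KFM = 139.5° ✓; |FM| = 8.900 ✓; ∠FMC = 122.6° ✓; |MC| = 20.70 ✓; ∠(MC, CR) = 90.00° ✓; |CR| = 19.30 ✗.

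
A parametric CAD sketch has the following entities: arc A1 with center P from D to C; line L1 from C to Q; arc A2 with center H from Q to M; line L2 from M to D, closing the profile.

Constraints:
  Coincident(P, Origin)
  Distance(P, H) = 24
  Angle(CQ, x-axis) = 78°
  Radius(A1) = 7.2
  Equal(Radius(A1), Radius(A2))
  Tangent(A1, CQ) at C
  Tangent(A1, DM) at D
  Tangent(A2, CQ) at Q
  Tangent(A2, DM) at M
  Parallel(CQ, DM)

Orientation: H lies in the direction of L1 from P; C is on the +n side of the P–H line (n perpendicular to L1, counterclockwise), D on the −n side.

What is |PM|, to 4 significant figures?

25.06

Tangency of A1 to both parallel lines with radius 7.2 puts C and D at P ± 7.2·n: C = (-7.043, 1.497), D = (7.043, -1.497). Equal radii place Q and M the same way about H: Q = H + 7.2·n = (-2.053, 24.97), M = H − 7.2·n = (12.03, 21.98). Then |PM| = |M − P| = 25.06.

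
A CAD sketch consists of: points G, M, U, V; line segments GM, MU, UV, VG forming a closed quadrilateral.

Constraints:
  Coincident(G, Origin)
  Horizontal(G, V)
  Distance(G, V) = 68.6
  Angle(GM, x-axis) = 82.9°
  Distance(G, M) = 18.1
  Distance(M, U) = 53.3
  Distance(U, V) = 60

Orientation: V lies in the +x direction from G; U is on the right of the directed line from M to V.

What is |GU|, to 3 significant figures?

37.6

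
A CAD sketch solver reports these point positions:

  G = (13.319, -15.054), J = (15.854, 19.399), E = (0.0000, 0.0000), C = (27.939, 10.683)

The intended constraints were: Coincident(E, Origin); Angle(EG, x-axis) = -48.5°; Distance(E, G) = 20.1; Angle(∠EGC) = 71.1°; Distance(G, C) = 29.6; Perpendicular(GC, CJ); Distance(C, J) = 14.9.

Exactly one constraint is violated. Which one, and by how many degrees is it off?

Perpendicular(GC, CJ) — off by 6.20°.

E = (0.00, 0.00) ✓; EG at -48.50° ✓; |EG| = 20.10 ✓; ∠EGC = 71.10° ✓; |GC| = 29.60 ✓; ∠(GC, CJ) = 83.80° ✗; |CJ| = 14.90 ✓.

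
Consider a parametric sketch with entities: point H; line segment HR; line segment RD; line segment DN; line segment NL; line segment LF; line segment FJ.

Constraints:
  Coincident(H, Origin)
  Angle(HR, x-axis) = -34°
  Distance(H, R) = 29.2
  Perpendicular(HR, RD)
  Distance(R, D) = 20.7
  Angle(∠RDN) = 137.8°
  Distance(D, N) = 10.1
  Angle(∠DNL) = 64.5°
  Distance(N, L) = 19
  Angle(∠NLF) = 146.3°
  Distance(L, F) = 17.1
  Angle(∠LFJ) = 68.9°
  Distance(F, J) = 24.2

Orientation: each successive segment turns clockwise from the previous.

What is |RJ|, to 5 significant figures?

11.949

H is at the origin; HR runs at -34.0° with length 29.2, so R = (24.208, -16.328). HR is perpendicular to RD, so RD runs at -124.00°; with |RD| = 20.7, D = (12.633, -33.490). ∠RDN = 137.8° gives DN at -166.20° from the x-axis; with |DN| = 10.1, N = (2.8241, -35.899). ∠DNL = 64.5° gives NL at 78.300° from the x-axis; with |NL| = 19.0, L = (6.6771, -17.293). ∠NLF = 146.3° gives LF at 44.600° from the x-axis; with |LF| = 17.1, F = (18.853, -5.2866). ∠LFJ = 68.9° gives FJ at -66.500° from the x-axis; with |FJ| = 24.2, J = (28.502, -27.480). Then |RJ| = |J − R| = 11.949.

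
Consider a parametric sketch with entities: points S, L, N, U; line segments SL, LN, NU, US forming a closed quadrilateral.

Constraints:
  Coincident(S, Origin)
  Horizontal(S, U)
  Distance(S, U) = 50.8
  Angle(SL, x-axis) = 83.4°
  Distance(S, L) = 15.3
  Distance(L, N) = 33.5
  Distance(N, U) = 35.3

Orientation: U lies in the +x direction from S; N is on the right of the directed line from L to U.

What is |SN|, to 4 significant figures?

23.02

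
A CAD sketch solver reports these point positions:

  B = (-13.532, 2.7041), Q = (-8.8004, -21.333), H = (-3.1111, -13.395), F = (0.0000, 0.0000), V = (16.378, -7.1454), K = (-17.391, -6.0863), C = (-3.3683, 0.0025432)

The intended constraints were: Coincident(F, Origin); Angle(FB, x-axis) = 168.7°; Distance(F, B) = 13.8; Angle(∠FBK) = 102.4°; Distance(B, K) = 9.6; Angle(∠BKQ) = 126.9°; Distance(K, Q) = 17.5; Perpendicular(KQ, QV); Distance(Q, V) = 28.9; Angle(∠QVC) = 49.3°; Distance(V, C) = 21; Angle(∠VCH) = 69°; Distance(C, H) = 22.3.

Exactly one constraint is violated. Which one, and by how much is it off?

Distance(C, H) = 22.3 — off by 8.90.

F = (0.00, 0.00) ✓; FB at 168.7° ✓; |FB| = 13.80 ✓; ∠FBK = 102.4° ✓; |BK| = 9.600 ✓; ∠BKQ = 126.9° ✓; |KQ| = 17.50 ✓; ∠(KQ, QV) = 90.00° ✓; |QV| = 28.90 ✓; ∠QVC = 49.30° ✓; |VC| = 21.00 ✓; ∠VCH = 69.00° ✓; |CH| = 13.40 ✗.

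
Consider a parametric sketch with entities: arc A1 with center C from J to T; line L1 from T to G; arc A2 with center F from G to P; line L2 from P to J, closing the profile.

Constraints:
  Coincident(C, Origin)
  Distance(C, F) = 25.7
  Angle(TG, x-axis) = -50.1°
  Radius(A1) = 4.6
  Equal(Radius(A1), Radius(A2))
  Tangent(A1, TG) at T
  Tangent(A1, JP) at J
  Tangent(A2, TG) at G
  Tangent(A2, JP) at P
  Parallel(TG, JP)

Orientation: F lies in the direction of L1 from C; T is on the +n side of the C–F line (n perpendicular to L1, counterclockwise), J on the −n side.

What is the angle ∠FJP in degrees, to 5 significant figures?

10.148°

Tangency of A1 to both parallel lines with radius 4.6 puts T and J at C ± 4.6·n: T = (3.5290, 2.9507), J = (-3.5290, -2.9507). Equal radii place G and P the same way about F: G = F + 4.6·n = (20.014, -16.765), P = F − 4.6·n = (12.956, -22.667). Then cos ∠FJP = JF·JP / (|JF||JP|), giving 10.148°.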